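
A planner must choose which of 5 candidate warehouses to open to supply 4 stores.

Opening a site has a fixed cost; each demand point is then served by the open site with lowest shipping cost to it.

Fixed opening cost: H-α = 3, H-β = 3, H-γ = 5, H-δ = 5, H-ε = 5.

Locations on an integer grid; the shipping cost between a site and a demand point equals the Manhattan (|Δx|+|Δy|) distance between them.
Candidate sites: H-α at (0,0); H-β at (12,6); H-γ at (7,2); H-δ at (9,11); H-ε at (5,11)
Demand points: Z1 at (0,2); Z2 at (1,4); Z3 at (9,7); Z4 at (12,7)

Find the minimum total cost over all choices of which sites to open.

Open {H-α, H-β}: assign each demand point to its cheapest open site.
  Z1→H-α 2, Z2→H-α 5, Z3→H-β 4, Z4→H-β 1
  shipping cost 12, fixed 6 → total 18.
Compare {H-α, H-β, H-γ}: shipping cost 12 + fixed 11 = 23.
Compare {H-α, H-β, H-δ}: shipping cost 12 + fixed 11 = 23.
Compare {H-α, H-β, H-ε}: shipping cost 12 + fixed 11 = 23.
All other subsets cost ≥ 23. Minimum total cost: 18.

18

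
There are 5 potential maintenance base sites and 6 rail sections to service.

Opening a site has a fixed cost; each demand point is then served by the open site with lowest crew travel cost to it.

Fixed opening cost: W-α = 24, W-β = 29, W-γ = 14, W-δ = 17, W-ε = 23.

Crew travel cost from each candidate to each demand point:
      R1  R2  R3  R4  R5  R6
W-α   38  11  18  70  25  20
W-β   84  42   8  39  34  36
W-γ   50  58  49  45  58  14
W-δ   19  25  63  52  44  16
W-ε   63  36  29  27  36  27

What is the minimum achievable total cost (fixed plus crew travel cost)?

180

Open {W-α, W-δ, W-ε}: assign each demand point to its cheapest open site.
  R1→W-δ 19, R2→W-α 11, R3→W-α 18, R4→W-ε 27, R5→W-α 25, R6→W-δ 16
  crew travel cost 116, fixed 64 → total 180.
Compare {W-α, W-δ}: crew travel cost 141 + fixed 41 = 182.
Compare {W-α, W-ε}: crew travel cost 139 + fixed 47 = 186.
Compare {W-β, W-δ}: crew travel cost 141 + fixed 46 = 187.
All other subsets cost ≥ 182. Minimum total cost: 180.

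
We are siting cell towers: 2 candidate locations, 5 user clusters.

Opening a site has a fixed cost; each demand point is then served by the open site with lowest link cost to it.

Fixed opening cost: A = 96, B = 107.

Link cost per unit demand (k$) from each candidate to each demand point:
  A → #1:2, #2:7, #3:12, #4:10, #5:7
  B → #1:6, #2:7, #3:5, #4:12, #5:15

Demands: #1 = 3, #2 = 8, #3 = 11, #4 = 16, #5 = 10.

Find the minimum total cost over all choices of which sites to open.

520

Open {A}: assign each demand point to its cheapest open site.
  #1→A 3×2=6, #2→A 8×7=56, #3→A 11×12=132, #4→A 16×10=160, #5→A 10×7=70
  link cost 424, fixed 96 → total 520.
Compare {A, B}: link cost 347 + fixed 203 = 550.
Compare {B}: link cost 471 + fixed 107 = 578.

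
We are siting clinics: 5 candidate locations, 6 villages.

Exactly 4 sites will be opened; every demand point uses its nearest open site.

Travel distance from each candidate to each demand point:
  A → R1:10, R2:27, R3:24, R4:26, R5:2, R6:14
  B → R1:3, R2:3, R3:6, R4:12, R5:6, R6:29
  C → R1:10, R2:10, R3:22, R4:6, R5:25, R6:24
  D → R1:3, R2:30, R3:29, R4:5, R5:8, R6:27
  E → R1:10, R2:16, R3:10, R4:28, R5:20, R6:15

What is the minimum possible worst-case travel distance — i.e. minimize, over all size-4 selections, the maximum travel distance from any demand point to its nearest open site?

Open {A, B, C, D}.
  Farthest demand point is R6 at travel distance 14 (to A); all others are ≤ 14.
With {A, B, C, E} the worst case is 14.
With {A, B, D, E} the worst case is 14.
No size-4 selection achieves below 14.

14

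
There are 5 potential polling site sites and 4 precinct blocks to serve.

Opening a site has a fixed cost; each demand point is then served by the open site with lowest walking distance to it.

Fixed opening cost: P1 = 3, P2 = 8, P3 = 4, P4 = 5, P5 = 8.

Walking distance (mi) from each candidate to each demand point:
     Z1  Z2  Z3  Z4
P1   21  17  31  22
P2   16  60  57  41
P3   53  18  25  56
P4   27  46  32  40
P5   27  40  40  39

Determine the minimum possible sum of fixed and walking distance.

92

Open {P1, P3}: assign each demand point to its cheapest open site.
  Z1→P1 21, Z2→P1 17, Z3→P3 25, Z4→P1 22
  walking distance 85, fixed 7 → total 92.
Compare {P1}: walking distance 91 + fixed 3 = 94.
Compare {P1, P2, P3}: walking distance 80 + fixed 15 = 95.
Compare {P1, P2}: walking distance 86 + fixed 11 = 97.
All other subsets cost ≥ 94. Minimum total cost: 92.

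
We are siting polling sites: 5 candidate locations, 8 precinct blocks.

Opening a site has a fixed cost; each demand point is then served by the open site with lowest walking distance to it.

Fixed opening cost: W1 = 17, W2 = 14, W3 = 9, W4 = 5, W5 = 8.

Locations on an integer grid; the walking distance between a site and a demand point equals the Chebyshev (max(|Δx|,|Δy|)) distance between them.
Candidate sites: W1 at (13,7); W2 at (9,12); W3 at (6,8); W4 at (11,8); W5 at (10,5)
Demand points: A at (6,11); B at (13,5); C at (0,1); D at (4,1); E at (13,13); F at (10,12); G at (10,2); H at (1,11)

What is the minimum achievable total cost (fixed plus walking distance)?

54

Open {W3, W4}: assign each demand point to its cheapest open site.
  A→W3 3, B→W4 3, C→W3 7, D→W3 7, E→W4 5, F→W3 4, G→W3 6, H→W3 5
  walking distance 40, fixed 14 → total 54.
Compare {W3}: walking distance 46 + fixed 9 = 55.
Compare {W3, W5}: walking distance 38 + fixed 17 = 55.
Compare {W4}: walking distance 51 + fixed 5 = 56.
All other subsets cost ≥ 55. Minimum total cost: 54.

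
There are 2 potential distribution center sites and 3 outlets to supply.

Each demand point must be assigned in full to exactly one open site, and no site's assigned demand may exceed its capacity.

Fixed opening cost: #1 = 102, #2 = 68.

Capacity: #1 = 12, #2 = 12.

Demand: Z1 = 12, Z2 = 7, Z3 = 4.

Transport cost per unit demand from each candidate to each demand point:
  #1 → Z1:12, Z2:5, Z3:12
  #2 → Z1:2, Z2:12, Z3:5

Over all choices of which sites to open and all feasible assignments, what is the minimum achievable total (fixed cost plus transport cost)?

277

Open {#1, #2}; cheapest assignment that respects the capacities:
  #1 (cap 12, load 11): Z2, Z3 — cost 7×5 + 4×12 = 83
  #2 (cap 12, load 12): Z1 — cost 12×2 = 24
  Shipping 107, fixed 170 → total 277.
  Any other capacity-feasible assignment to {#1, #2} ships for at least 107.
Total demand is 23 and no other set of sites has combined capacity ≥ 23, so {#1, #2} is the only feasible choice of open sites. Minimum: 277.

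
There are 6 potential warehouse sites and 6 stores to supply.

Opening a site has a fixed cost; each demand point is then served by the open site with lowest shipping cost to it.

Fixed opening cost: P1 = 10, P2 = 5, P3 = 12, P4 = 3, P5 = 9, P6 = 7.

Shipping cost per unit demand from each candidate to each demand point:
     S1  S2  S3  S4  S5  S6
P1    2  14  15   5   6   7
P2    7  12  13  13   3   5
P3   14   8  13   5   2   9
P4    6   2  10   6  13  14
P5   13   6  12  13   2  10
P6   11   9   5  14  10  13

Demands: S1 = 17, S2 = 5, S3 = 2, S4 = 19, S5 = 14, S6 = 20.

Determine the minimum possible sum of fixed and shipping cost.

311

Open {P1, P2, P4, P5, P6}: assign each demand point to its cheapest open site.
  S1→P1 17×2=34, S2→P4 5×2=10, S3→P6 2×5=10, S4→P1 19×5=95, S5→P5 14×2=28, S6→P2 20×5=100
  shipping cost 277, fixed 34 → total 311.
Compare {P1, P2, P4, P5}: shipping cost 287 + fixed 27 = 314.
Compare {P1, P2, P3, P4, P6}: shipping cost 277 + fixed 37 = 314.
Compare {P1, P2, P4, P6}: shipping cost 291 + fixed 25 = 316.
All other subsets cost ≥ 314. Minimum total cost: 311.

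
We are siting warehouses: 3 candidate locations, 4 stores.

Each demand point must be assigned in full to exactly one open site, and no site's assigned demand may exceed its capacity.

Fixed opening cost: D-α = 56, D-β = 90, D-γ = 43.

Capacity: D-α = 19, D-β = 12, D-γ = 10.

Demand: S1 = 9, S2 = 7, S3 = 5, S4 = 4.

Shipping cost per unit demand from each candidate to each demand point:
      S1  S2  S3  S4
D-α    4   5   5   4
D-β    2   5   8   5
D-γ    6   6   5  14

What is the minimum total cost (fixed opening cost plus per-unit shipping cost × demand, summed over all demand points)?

Open {D-α, D-γ}; cheapest assignment that respects the capacities:
  D-α (cap 19, load 18): S1, S3, S4 — cost 9×4 + 5×5 + 4×4 = 77
  D-γ (cap 10, load 7): S2 — cost 7×6 = 42
  Shipping 119, fixed 99 → total 218.
  Any other capacity-feasible assignment to {D-α, D-γ} ships for at least 119.
Compare {D-α, D-β}: its best feasible assignment gives total 240.
Compare {D-α, D-β, D-γ}: its best feasible assignment gives total 283.
Every other set of open sites that can feasibly serve all demand totals ≥ 240 even under its best assignment. Minimum: 218.

218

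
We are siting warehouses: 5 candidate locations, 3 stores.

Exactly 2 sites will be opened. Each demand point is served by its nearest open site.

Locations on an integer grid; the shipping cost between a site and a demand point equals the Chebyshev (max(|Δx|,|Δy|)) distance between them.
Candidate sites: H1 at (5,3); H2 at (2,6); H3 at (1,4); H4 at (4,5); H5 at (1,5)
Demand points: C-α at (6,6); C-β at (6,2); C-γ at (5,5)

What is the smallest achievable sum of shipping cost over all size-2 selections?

Open {H1, H4}.
  C-α→H4 2, C-β→H1 1, C-γ→H4 1  ⇒ total 4.
Compare {H1, H2}: total 6.
Compare {H1, H3}: total 6.
No size-2 selection does better; minimum is 4.

4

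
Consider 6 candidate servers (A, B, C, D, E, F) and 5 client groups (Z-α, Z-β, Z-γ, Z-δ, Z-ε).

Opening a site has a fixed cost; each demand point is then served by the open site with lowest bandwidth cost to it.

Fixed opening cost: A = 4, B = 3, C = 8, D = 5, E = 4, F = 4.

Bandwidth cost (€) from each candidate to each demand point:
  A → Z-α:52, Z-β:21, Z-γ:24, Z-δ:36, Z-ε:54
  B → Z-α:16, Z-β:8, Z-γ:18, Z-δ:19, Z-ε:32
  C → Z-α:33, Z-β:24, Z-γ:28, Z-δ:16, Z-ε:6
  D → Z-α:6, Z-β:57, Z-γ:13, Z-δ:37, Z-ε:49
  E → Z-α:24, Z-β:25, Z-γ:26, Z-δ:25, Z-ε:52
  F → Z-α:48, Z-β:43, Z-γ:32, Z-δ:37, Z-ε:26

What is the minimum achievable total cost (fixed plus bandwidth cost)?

Open {B, C, D}: assign each demand point to its cheapest open site.
  Z-α→D 6, Z-β→B 8, Z-γ→D 13, Z-δ→C 16, Z-ε→C 6
  bandwidth cost 49, fixed 16 → total 65.
Compare {A, B, C, D}: bandwidth cost 49 + fixed 20 = 69.
Compare {B, C, D, E}: bandwidth cost 49 + fixed 20 = 69.
Compare {B, C, D, F}: bandwidth cost 49 + fixed 20 = 69.
All other subsets cost ≥ 69. Minimum total cost: 65.

65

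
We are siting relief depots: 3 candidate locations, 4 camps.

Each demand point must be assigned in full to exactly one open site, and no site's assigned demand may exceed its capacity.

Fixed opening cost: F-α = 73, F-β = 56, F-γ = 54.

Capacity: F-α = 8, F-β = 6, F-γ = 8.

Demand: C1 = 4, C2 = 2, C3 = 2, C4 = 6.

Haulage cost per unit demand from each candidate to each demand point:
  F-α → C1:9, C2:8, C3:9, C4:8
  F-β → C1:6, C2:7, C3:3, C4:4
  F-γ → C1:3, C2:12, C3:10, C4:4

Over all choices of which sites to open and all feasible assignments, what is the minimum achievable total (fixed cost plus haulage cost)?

188

Open {F-β, F-γ}; cheapest assignment that respects the capacities:
  F-β (cap 6, load 6): C1, C3 — cost 4×6 + 2×3 = 30
  F-γ (cap 8, load 8): C2, C4 — cost 2×12 + 6×4 = 48
  Shipping 78, fixed 110 → total 188.
  Any other capacity-feasible assignment to {F-β, F-γ} ships for at least 78.
Compare {F-α, F-γ}: its best feasible assignment gives total 221.
Compare {F-α, F-β}: its best feasible assignment gives total 223.
Every other set of open sites that can feasibly serve all demand totals ≥ 221 even under its best assignment. Minimum: 188.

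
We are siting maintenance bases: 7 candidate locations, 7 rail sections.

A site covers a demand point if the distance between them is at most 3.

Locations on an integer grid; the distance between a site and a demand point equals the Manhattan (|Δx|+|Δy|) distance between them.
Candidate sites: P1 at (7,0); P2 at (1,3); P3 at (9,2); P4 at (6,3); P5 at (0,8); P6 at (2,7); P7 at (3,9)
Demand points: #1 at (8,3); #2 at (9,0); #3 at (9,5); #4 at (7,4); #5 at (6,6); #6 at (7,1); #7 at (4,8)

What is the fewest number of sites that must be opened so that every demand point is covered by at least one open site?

Coverage sets (demand points within 3 of each site):
  P1: {#2, #6}
  P2: {}
  P3: {#1, #2, #3, #6}
  P4: {#1, #4, #5, #6}
  P5: {}
  P6: {#7}
  P7: {#7}
No 2 sites suffice: every size-2 union leaves at least one demand point uncovered.
But {P3, P4, P6} covers everything, so the minimum is 3.

3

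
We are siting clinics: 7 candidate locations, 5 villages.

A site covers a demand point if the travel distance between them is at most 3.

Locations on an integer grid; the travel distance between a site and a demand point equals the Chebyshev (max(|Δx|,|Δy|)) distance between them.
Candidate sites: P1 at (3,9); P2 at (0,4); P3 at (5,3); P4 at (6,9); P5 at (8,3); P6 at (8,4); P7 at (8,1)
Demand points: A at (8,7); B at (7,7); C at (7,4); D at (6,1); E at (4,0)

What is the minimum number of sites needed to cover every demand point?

Coverage sets (demand points within 3 of each site):
  P1: {}
  P2: {}
  P3: {C, D, E}
  P4: {A, B}
  P5: {C, D}
  P6: {A, B, C, D}
  P7: {C, D}
No single site covers all 5 demand points.
But {P3, P4} covers everything, so the minimum is 2.

2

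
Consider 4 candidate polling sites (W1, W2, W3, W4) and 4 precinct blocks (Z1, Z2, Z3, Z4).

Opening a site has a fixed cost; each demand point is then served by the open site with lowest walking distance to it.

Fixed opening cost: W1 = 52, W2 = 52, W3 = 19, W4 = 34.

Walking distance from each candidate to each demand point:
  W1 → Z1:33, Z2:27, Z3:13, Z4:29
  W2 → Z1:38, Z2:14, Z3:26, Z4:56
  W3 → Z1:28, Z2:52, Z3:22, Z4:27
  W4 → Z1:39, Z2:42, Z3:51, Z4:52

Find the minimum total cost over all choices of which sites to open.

Open {W3}: assign each demand point to its cheapest open site.
  Z1→W3 28, Z2→W3 52, Z3→W3 22, Z4→W3 27
  walking distance 129, fixed 19 → total 148.
Compare {W1}: walking distance 102 + fixed 52 = 154.
Compare {W2, W3}: walking distance 91 + fixed 71 = 162.
Compare {W1, W3}: walking distance 95 + fixed 71 = 166.
All other subsets cost ≥ 154. Minimum total cost: 148.

148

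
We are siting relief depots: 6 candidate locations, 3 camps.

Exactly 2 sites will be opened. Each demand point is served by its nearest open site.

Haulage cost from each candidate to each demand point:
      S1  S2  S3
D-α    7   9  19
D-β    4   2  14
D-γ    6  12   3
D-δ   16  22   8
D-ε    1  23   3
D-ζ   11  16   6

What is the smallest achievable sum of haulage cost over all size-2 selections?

Open {D-β, D-ε}.
  S1→D-ε 1, S2→D-β 2, S3→D-ε 3  ⇒ total 6.
Compare {D-β, D-γ}: total 9.
Compare {D-β, D-ζ}: total 12.
No size-2 selection does better; minimum is 6.

6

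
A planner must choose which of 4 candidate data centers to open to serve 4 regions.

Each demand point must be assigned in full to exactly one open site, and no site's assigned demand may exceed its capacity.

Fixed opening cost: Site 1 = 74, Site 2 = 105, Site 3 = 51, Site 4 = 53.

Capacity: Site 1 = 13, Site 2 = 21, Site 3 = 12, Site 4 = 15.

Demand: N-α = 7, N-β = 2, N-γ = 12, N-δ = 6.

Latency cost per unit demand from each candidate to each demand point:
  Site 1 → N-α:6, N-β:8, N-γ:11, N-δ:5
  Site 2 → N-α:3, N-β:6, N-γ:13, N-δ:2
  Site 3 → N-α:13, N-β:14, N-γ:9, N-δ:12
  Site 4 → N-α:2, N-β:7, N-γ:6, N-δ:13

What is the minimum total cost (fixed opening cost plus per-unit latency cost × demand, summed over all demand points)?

Open {Site 2, Site 4}; cheapest assignment that respects the capacities:
  Site 2 (cap 21, load 15): N-α, N-β, N-δ — cost 7×3 + 2×6 + 6×2 = 45
  Site 4 (cap 15, load 12): N-γ — cost 12×6 = 72
  Shipping 117, fixed 158 → total 275.
  Any other capacity-feasible assignment to {Site 2, Site 4} ships for at least 117.
Compare {Site 1, Site 4}: its best feasible assignment gives total 285.
Compare {Site 2, Site 3}: its best feasible assignment gives total 309.
Every other set of open sites that can feasibly serve all demand totals ≥ 285 even under its best assignment. Minimum: 275.

275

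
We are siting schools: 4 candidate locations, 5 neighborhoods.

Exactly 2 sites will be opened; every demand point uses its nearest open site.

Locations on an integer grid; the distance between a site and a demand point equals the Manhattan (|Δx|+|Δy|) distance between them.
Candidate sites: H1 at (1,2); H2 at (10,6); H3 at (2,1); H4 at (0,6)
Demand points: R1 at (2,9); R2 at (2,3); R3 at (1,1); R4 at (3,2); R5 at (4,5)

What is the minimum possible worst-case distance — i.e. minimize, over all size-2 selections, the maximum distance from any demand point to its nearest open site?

Open {H1, H4}.
  Farthest demand point is R1 at distance 5 (to H4); all others are ≤ 5.
With {H3, H4} the worst case is 5.
With {H2, H4} the worst case is 7.
No size-2 selection achieves below 5.

5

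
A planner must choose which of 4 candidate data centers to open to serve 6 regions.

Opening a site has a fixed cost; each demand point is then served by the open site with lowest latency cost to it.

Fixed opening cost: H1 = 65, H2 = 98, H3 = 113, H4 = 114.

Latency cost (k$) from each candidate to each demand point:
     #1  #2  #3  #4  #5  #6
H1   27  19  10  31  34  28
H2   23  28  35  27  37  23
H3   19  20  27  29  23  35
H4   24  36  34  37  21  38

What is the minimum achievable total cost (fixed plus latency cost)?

Open {H1}: assign each demand point to its cheapest open site.
  #1→H1 27, #2→H1 19, #3→H1 10, #4→H1 31, #5→H1 34, #6→H1 28
  latency cost 149, fixed 65 → total 214.
Compare {H3}: latency cost 153 + fixed 113 = 266.
Compare {H2}: latency cost 173 + fixed 98 = 271.
Compare {H1, H2}: latency cost 136 + fixed 163 = 299.
All other subsets cost ≥ 266. Minimum total cost: 214.

214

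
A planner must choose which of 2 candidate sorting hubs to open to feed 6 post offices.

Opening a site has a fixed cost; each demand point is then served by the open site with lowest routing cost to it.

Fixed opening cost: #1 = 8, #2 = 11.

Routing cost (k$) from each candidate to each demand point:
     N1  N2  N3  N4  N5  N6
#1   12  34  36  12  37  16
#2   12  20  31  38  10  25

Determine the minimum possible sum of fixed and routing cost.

120

Open {#1, #2}: assign each demand point to its cheapest open site.
  N1→#1 12, N2→#2 20, N3→#2 31, N4→#1 12, N5→#2 10, N6→#1 16
  routing cost 101, fixed 19 → total 120.
Compare {#2}: routing cost 136 + fixed 11 = 147.
Compare {#1}: routing cost 147 + fixed 8 = 155.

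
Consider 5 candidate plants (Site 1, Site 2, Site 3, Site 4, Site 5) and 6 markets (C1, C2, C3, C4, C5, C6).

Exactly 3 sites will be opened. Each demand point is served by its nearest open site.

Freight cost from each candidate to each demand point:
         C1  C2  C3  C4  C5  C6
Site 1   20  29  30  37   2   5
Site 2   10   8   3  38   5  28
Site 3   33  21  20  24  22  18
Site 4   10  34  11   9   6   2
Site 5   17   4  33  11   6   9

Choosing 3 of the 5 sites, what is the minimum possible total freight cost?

33

Open {Site 2, Site 4, Site 5}.
  C1→Site 2 10, C2→Site 5 4, C3→Site 2 3, C4→Site 4 9, C5→Site 2 5, C6→Site 4 2  ⇒ total 33.
Compare {Site 1, Site 2, Site 4}: total 34.
Compare {Site 1, Site 2, Site 5}: total 35.
No size-3 selection does better; minimum is 33.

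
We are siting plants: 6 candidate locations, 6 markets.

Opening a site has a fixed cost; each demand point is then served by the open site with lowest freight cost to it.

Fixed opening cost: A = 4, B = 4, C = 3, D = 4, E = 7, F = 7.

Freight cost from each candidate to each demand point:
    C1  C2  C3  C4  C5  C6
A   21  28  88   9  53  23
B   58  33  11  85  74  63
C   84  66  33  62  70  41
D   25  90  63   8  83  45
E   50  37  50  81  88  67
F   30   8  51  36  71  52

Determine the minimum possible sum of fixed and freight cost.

Open {A, B, F}: assign each demand point to its cheapest open site.
  C1→A 21, C2→F 8, C3→B 11, C4→A 9, C5→A 53, C6→A 23
  freight cost 125, fixed 15 → total 140.
Compare {A, B, C, F}: freight cost 125 + fixed 18 = 143.
Compare {A, B, D, F}: freight cost 124 + fixed 19 = 143.
Compare {A, B, C, D, F}: freight cost 124 + fixed 22 = 146.
All other subsets cost ≥ 143. Minimum total cost: 140.

140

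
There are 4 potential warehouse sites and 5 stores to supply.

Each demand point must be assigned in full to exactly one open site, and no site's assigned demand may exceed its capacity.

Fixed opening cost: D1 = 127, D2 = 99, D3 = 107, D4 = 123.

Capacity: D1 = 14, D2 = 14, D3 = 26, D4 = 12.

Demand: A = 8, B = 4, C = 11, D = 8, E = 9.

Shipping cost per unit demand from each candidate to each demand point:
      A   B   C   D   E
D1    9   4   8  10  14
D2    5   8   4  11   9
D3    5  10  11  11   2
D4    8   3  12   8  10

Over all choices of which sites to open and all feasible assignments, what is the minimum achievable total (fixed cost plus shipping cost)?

507

Open {D2, D3, D4}; cheapest assignment that respects the capacities:
  D2 (cap 14, load 11): C — cost 11×4 = 44
  D3 (cap 26, load 17): A, E — cost 8×5 + 9×2 = 58
  D4 (cap 12, load 12): B, D — cost 4×3 + 8×8 = 76
  Shipping 178, fixed 329 → total 507.
  Any other capacity-feasible assignment to {D2, D3, D4} ships for at least 178.
Compare {D1, D2, D3}: its best feasible assignment gives total 531.
Compare {D1, D3, D4}: its best feasible assignment gives total 579.
Every other set of open sites that can feasibly serve all demand totals ≥ 531 even under its best assignment. Minimum: 507.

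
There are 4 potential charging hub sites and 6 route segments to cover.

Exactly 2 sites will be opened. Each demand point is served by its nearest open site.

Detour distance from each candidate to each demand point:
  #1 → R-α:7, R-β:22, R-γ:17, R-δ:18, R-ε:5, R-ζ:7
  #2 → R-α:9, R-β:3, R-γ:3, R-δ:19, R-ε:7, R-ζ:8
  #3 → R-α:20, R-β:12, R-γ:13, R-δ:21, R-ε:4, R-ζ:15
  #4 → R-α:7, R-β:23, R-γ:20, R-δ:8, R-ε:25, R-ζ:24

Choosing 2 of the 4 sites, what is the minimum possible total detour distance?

36

Open {#2, #4}.
  R-α→#4 7, R-β→#2 3, R-γ→#2 3, R-δ→#4 8, R-ε→#2 7, R-ζ→#2 8  ⇒ total 36.
Compare {#1, #2}: total 43.
Compare {#2, #3}: total 46.
No size-2 selection does better; minimum is 36.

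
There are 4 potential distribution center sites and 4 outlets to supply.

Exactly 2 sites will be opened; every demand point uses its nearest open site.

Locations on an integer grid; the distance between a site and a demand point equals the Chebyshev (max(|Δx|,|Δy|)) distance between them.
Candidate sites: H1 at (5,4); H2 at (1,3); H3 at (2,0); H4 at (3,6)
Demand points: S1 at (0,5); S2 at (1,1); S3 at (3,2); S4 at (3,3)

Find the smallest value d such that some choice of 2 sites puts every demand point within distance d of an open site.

Open {H1, H2}.
  Farthest demand point is S1 at distance 2 (to H2); all others are ≤ 2.
With {H2, H3} the worst case is 2.
With {H2, H4} the worst case is 2.
No size-2 selection achieves below 2.

2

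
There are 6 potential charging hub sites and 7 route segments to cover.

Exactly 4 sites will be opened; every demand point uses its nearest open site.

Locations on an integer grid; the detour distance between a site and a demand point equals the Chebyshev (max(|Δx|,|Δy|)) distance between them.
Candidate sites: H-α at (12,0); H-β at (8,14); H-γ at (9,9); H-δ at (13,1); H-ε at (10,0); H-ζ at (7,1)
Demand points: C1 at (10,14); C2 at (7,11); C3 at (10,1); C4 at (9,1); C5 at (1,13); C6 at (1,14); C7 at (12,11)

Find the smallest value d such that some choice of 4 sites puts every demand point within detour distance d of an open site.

7

Open {H-α, H-β, H-γ, H-δ}.
  Farthest demand point is C5 at detour distance 7 (to H-β); all others are ≤ 7.
With {H-α, H-β, H-γ, H-ε} the worst case is 7.
With {H-α, H-β, H-γ, H-ζ} the worst case is 7.
No size-4 selection achieves below 7.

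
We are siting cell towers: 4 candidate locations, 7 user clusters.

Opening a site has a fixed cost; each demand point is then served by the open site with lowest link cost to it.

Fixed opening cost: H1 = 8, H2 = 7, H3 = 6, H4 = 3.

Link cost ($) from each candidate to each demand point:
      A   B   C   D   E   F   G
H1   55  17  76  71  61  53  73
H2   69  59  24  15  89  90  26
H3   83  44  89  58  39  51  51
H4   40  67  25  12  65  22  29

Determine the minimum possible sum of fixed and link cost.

Open {H1, H3, H4}: assign each demand point to its cheapest open site.
  A→H4 40, B→H1 17, C→H4 25, D→H4 12, E→H3 39, F→H4 22, G→H4 29
  link cost 184, fixed 17 → total 201.
Compare {H1, H2, H3, H4}: link cost 180 + fixed 24 = 204.
Compare {H1, H4}: link cost 206 + fixed 11 = 217.
Compare {H3, H4}: link cost 211 + fixed 9 = 220.
All other subsets cost ≥ 204. Minimum total cost: 201.

201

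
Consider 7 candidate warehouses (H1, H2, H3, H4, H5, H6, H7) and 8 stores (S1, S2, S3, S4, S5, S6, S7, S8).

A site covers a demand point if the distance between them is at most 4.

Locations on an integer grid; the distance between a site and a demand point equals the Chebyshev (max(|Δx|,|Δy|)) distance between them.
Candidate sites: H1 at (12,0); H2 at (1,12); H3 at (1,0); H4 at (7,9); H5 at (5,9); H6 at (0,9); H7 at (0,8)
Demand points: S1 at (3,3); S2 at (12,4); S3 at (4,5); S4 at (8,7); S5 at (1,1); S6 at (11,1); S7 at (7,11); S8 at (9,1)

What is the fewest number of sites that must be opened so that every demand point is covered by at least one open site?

3

Coverage sets (demand points within 4 of each site):
  H1: {S2, S6, S8}
  H2: {}
  H3: {S1, S5}
  H4: {S3, S4, S7}
  H5: {S3, S4, S7}
  H6: {S3}
  H7: {S3}
No 2 sites suffice: every size-2 union leaves at least one demand point uncovered.
But {H1, H3, H4} covers everything, so the minimum is 3.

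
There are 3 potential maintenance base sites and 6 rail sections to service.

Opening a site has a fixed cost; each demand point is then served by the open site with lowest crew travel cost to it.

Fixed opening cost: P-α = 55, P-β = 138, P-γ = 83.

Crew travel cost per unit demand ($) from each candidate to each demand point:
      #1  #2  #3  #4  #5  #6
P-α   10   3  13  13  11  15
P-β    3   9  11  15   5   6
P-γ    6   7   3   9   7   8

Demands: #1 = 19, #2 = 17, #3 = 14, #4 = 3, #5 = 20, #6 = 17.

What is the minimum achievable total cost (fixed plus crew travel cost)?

648

Open {P-α, P-γ}: assign each demand point to its cheapest open site.
  #1→P-γ 19×6=114, #2→P-α 17×3=51, #3→P-γ 14×3=42, #4→P-γ 3×9=27, #5→P-γ 20×7=140, #6→P-γ 17×8=136
  crew travel cost 510, fixed 138 → total 648.
Compare {P-α, P-β, P-γ}: crew travel cost 379 + fixed 276 = 655.
Compare {P-γ}: crew travel cost 578 + fixed 83 = 661.
Compare {P-β, P-γ}: crew travel cost 447 + fixed 221 = 668.
All other subsets cost ≥ 655. Minimum total cost: 648.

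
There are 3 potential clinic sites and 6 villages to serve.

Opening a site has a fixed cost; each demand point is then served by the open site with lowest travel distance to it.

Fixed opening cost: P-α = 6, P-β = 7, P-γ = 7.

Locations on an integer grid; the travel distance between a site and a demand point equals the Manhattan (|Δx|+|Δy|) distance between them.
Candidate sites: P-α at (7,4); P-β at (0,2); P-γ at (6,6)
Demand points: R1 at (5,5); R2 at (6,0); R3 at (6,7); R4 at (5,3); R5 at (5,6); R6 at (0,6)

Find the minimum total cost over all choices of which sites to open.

27

Open {P-γ}: assign each demand point to its cheapest open site.
  R1→P-γ 2, R2→P-γ 6, R3→P-γ 1, R4→P-γ 4, R5→P-γ 1, R6→P-γ 6
  travel distance 20, fixed 7 → total 27.
Compare {P-α, P-γ}: travel distance 18 + fixed 13 = 31.
Compare {P-β, P-γ}: travel distance 18 + fixed 14 = 32.
Compare {P-α}: travel distance 28 + fixed 6 = 34.
All other subsets cost ≥ 31. Minimum total cost: 27.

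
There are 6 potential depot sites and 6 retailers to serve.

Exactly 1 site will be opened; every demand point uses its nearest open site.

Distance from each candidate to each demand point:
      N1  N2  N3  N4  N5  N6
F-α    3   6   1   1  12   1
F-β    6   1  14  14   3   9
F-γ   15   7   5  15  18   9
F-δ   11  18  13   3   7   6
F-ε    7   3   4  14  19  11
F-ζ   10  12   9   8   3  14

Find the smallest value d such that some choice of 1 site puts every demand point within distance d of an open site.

Open {F-α}.
  Farthest demand point is N5 at distance 12 (to F-α); all others are ≤ 12.
With {F-β} the worst case is 14.
With {F-ζ} the worst case is 14.
No size-1 selection achieves below 12.

12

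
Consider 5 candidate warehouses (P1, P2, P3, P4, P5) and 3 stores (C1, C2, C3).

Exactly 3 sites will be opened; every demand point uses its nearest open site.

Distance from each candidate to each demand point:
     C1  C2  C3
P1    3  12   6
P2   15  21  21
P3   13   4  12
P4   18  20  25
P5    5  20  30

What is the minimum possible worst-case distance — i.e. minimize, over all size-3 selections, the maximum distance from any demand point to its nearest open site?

6

Open {P1, P2, P3}.
  Farthest demand point is C3 at distance 6 (to P1); all others are ≤ 6.
With {P1, P3, P4} the worst case is 6.
With {P1, P3, P5} the worst case is 6.
No size-3 selection achieves below 6.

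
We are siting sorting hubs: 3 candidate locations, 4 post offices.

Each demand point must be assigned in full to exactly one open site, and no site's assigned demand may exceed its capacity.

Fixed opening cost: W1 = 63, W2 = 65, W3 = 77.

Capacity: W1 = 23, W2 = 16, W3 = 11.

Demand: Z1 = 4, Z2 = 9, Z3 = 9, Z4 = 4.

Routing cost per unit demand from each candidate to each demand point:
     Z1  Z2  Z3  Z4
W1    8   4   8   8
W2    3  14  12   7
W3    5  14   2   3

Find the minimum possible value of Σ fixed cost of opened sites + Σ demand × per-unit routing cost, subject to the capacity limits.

Open {W1, W3}; cheapest assignment that respects the capacities:
  W1 (cap 23, load 17): Z1, Z2, Z4 — cost 4×8 + 9×4 + 4×8 = 100
  W3 (cap 11, load 9): Z3 — cost 9×2 = 18
  Shipping 118, fixed 140 → total 258.
  Any other capacity-feasible assignment to {W1, W3} ships for at least 118.
Compare {W1, W2}: its best feasible assignment gives total 276.
Compare {W1, W2, W3}: its best feasible assignment gives total 299.
Every other set of open sites that can feasibly serve all demand totals ≥ 276 even under its best assignment. Minimum: 258.

258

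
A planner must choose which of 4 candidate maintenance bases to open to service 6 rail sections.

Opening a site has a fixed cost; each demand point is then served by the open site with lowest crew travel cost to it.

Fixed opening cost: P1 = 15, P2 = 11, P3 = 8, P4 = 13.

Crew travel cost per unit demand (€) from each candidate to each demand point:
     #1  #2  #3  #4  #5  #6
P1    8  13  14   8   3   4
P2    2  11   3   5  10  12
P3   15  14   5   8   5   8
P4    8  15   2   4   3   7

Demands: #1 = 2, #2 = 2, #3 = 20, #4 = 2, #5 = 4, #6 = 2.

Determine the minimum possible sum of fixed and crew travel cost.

124

Open {P2, P4}: assign each demand point to its cheapest open site.
  #1→P2 2×2=4, #2→P2 2×11=22, #3→P4 20×2=40, #4→P4 2×4=8, #5→P4 4×3=12, #6→P4 2×7=14
  crew travel cost 100, fixed 24 → total 124.
Compare {P2, P3, P4}: crew travel cost 100 + fixed 32 = 132.
Compare {P4}: crew travel cost 120 + fixed 13 = 133.
Compare {P1, P2, P4}: crew travel cost 94 + fixed 39 = 133.
All other subsets cost ≥ 132. Minimum total cost: 124.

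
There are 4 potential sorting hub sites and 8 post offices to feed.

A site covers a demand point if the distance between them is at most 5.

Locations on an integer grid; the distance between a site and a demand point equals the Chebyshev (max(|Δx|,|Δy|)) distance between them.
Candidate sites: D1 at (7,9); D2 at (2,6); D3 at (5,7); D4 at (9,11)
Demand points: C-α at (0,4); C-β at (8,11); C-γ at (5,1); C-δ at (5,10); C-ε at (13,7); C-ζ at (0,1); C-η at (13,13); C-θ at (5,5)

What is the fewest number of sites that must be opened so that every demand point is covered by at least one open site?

Coverage sets (demand points within 5 of each site):
  D1: {C-β, C-δ, C-θ}
  D2: {C-α, C-γ, C-δ, C-ζ, C-θ}
  D3: {C-α, C-β, C-δ, C-θ}
  D4: {C-β, C-δ, C-ε, C-η}
No single site covers all 8 demand points.
But {D2, D4} covers everything, so the minimum is 2.

2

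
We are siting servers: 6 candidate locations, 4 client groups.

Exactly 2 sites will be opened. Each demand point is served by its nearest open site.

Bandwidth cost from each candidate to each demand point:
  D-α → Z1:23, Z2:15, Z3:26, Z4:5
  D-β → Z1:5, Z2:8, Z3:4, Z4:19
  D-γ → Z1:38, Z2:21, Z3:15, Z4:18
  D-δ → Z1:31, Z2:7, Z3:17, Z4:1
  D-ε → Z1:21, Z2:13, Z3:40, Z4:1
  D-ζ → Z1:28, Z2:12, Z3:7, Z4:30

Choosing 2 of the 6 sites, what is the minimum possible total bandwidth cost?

17

Open {D-β, D-δ}.
  Z1→D-β 5, Z2→D-δ 7, Z3→D-β 4, Z4→D-δ 1  ⇒ total 17.
Compare {D-β, D-ε}: total 18.
Compare {D-α, D-β}: total 22.
No size-2 selection does better; minimum is 17.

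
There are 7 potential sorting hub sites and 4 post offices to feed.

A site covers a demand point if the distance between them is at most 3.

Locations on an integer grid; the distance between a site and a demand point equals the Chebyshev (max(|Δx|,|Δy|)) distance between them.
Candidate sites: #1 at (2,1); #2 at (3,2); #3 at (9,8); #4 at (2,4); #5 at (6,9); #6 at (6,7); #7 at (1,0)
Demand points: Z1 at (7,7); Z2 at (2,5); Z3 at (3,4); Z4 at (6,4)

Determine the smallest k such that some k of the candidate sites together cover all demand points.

2

Coverage sets (demand points within 3 of each site):
  #1: {Z3}
  #2: {Z2, Z3, Z4}
  #3: {Z1}
  #4: {Z2, Z3}
  #5: {Z1}
  #6: {Z1, Z3, Z4}
  #7: {}
No single site covers all 4 demand points.
But {#2, #3} covers everything, so the minimum is 2.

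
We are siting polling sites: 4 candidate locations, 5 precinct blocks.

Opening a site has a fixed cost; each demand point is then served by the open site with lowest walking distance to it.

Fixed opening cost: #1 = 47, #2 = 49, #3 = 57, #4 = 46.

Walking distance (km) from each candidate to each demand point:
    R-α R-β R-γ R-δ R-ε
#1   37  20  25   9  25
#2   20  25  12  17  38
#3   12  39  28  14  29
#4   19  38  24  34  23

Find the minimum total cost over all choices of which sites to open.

161

Open {#2}: assign each demand point to its cheapest open site.
  R-α→#2 20, R-β→#2 25, R-γ→#2 12, R-δ→#2 17, R-ε→#2 38
  walking distance 112, fixed 49 → total 161.
Compare {#1}: walking distance 116 + fixed 47 = 163.
Compare {#3}: walking distance 122 + fixed 57 = 179.
Compare {#1, #2}: walking distance 86 + fixed 96 = 182.
All other subsets cost ≥ 163. Minimum total cost: 161.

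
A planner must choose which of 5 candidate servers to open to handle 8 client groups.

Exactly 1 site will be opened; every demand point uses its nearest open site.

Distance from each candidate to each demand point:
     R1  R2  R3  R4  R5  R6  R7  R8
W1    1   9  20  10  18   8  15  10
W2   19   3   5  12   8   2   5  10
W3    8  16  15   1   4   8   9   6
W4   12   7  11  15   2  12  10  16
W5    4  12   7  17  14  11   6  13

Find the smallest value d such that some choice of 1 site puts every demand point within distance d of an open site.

Open {W3}.
  Farthest demand point is R2 at distance 16 (to W3); all others are ≤ 16.
With {W4} the worst case is 16.
With {W5} the worst case is 17.
No size-1 selection achieves below 16.

16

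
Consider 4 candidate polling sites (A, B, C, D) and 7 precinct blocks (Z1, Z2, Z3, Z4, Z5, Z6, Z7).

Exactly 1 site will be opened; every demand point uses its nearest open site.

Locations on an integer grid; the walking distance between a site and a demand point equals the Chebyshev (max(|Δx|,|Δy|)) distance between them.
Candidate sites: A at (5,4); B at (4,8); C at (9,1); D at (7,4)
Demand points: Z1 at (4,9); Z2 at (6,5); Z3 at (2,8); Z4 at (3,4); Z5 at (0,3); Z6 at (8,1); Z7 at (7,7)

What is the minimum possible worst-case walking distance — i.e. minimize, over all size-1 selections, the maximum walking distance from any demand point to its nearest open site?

Open {A}.
  Farthest demand point is Z1 at walking distance 5 (to A); all others are ≤ 5.
With {B} the worst case is 7.
With {D} the worst case is 7.
No size-1 selection achieves below 5.

5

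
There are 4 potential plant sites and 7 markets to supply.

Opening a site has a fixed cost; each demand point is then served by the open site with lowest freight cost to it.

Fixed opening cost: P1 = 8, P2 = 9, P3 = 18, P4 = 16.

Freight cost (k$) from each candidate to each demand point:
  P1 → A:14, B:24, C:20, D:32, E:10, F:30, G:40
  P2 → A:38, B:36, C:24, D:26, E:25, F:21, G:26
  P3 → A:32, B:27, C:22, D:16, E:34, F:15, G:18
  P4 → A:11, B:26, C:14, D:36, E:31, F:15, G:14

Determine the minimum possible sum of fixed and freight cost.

143

Open {P1, P3}: assign each demand point to its cheapest open site.
  A→P1 14, B→P1 24, C→P1 20, D→P3 16, E→P1 10, F→P3 15, G→P3 18
  freight cost 117, fixed 26 → total 143.
Compare {P1, P4}: freight cost 120 + fixed 24 = 144.
Compare {P1, P3, P4}: freight cost 104 + fixed 42 = 146.
Compare {P1, P2, P4}: freight cost 114 + fixed 33 = 147.
All other subsets cost ≥ 144. Minimum total cost: 143.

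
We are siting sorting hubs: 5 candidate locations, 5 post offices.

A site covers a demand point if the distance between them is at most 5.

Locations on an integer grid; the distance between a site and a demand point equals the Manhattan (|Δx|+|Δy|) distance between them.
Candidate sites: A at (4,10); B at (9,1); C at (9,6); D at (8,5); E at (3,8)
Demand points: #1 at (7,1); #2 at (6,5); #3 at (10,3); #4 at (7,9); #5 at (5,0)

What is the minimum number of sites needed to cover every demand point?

Coverage sets (demand points within 5 of each site):
  A: {#4}
  B: {#1, #3, #5}
  C: {#2, #3, #4}
  D: {#1, #2, #3, #4}
  E: {#4}
No single site covers all 5 demand points.
But {B, C} covers everything, so the minimum is 2.

2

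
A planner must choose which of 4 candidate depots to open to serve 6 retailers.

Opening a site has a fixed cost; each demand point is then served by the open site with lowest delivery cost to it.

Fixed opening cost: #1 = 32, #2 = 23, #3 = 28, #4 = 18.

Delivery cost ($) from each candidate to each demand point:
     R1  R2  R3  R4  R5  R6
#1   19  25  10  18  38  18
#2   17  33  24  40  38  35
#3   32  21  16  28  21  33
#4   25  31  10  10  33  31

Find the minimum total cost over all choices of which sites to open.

158

Open {#4}: assign each demand point to its cheapest open site.
  R1→#4 25, R2→#4 31, R3→#4 10, R4→#4 10, R5→#4 33, R6→#4 31
  delivery cost 140, fixed 18 → total 158.
Compare {#1}: delivery cost 128 + fixed 32 = 160.
Compare {#3, #4}: delivery cost 118 + fixed 46 = 164.
Compare {#1, #4}: delivery cost 115 + fixed 50 = 165.
All other subsets cost ≥ 160. Minimum total cost: 158.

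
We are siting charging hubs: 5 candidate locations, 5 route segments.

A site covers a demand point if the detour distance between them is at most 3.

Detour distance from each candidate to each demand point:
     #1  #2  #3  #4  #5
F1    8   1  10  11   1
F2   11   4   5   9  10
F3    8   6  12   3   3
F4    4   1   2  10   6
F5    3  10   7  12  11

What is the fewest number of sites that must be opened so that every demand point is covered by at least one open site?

Coverage sets (demand points within 3 of each site):
  F1: {#2, #5}
  F2: {}
  F3: {#4, #5}
  F4: {#2, #3}
  F5: {#1}
No 2 sites suffice: every size-2 union leaves at least one demand point uncovered.
But {F3, F4, F5} covers everything, so the minimum is 3.

3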